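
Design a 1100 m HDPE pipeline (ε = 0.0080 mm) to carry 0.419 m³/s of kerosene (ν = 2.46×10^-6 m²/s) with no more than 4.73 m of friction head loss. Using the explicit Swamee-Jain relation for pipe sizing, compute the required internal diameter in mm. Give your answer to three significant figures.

D ≈ 549 mm

Swamee-Jain (Type III): D = 0.66·[ε^1.25·(LQ²/(gh_f))^4.75 + ν·Q^9.4·(L/(gh_f))^5.2]^0.04
LQ²/(gh_f) = 4.162; L/(gh_f) = 23.71
Term 1 = ε^1.25·(…)^4.75 = 3.72×10^-4; Term 2 = ν·Q^9.4·(…)^5.2 = 0.00975
D = 0.66·(3.72×10^-4 + 0.00975)^0.04 = 0.5492 m = 549 mm
Check: V = 1.77 m/s, Re = 3.95×10^5, f = 0.01386, h_f = 4.43 m ≈ 4.73 m ✓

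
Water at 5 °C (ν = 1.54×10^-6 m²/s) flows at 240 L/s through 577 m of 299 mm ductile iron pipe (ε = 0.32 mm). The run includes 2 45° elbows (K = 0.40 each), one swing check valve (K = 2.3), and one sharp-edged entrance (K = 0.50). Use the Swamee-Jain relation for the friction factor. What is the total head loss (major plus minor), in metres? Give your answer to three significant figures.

H_L ≈ 25.7 m

V = 4Q/(πD²) = 3.418 m/s; V²/2g = 0.5955 m
Re = 6.64×10^5, ε/D = 0.00107 → f = 0.02050 (Swamee-Jain)
Major: h_f = f(L/D)·V²/2g = 0.02050·1930·0.5955 = 23.56 m
Minor: ΣK = 3.60; h_m = ΣK·V²/2g = 2.144 m
Total H_L = 23.56 + 2.144 = 25.71 m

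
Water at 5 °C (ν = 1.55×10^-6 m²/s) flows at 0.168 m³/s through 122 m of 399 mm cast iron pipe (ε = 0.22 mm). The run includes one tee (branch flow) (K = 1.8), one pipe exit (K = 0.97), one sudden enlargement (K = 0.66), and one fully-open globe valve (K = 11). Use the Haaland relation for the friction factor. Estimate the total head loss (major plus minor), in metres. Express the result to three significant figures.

V = 4Q/(πD²) = 1.344 m/s; V²/2g = 0.09201 m
Re = 3.46×10^5, ε/D = 5.51×10^-4 → f = 0.01821 (Haaland)
Major: h_f = f(L/D)·V²/2g = 0.01821·305.8·0.09201 = 0.5124 m
Minor: ΣK = 14.4; h_m = ΣK·V²/2g = 1.328 m
Total H_L = 0.5124 + 1.328 = 1.840 m

H_L ≈ 1.84 m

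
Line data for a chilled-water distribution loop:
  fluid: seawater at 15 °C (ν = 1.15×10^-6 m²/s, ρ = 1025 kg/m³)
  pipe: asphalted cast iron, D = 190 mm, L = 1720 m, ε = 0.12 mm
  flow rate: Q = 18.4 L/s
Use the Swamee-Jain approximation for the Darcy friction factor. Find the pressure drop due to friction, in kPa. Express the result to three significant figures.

V = 4Q/(πD²) = 4·0.0184/(π·0.190²) = 0.6490 m/s
Re = VD/ν = 0.6490·0.190/1.15×10^-6 = 1.07×10^5 → turbulent
ε/D = 0.12/190 = 6.32×10^-4
Swamee-Jain: f = 0.02080
h_f = f(L/D)V²/(2g) = 0.02080·(1720/0.190)·0.6490²/(2·9.81) = 4.042 m
Δp = ρg·h_f = 1025·9.81·4.042 = 40.64 kPa

Δp ≈ 40.6 kPa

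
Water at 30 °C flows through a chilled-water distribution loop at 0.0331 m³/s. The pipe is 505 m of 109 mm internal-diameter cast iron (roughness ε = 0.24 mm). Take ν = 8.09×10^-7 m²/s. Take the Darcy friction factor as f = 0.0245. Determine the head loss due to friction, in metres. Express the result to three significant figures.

V = 4Q/(πD²) = 4·0.0331/(π·0.109²) = 3.547 m/s
h_f = f(L/D)V²/(2g) = 0.02450·(505/0.109)·3.547²/(2·9.81) = 72.80 m

h_f ≈ 72.8 m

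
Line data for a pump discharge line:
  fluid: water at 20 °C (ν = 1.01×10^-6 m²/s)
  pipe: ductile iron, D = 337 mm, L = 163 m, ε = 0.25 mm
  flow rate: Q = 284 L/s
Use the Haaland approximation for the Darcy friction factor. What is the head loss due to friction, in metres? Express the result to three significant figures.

V = 4Q/(πD²) = 4·0.284/(π·0.337²) = 3.184 m/s
Re = VD/ν = 3.184·0.337/1.01×10^-6 = 1.06×10^6 → turbulent
ε/D = 0.25/337 = 7.42×10^-4
Haaland: f = 0.01863
h_f = f(L/D)V²/(2g) = 0.01863·(163/0.337)·3.184²/(2·9.81) = 4.656 m

h_f ≈ 4.66 m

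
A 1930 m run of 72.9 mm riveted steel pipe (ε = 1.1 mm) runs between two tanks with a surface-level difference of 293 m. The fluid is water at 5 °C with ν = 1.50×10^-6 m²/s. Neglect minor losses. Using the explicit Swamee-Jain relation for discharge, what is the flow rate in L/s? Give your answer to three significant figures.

Swamee-Jain (Type II): Q = -0.965·√(gD⁵h_f/L)·ln[ε/(3.7D) + √(3.17ν²L/(gD³h_f))]
√(gD⁵h_f/L) = √(9.81·0.0729⁵·293/1930) = 0.001751
ε/(3.7D) = 0.00408; √(3.17ν²L/(gD³h_f)) = 1.11×10^-4
Q = -0.965·0.001751·ln(0.004189) = 0.009252 m³/s
Check: V = 2.22 m/s, Re = 1.08×10^5, f = 0.04444, h_f = 295 m ≈ 293 m ✓

Q ≈ 9.25 L/s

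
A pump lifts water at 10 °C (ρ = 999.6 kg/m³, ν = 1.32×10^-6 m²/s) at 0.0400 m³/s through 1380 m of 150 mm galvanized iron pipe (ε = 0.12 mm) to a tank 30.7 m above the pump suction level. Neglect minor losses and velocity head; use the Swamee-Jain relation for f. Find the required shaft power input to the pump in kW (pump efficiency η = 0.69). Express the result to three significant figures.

P_shaft ≈ 44.8 kW

V = 4Q/(πD²) = 2.264 m/s; Re = 2.57×10^5; ε/D = 8.00×10^-4; f = 0.02004
h_f = f(L/D)V²/2g = 48.15 m
Total head H = z + h_f = 30.7 + 48.15 = 78.85 m
P_hyd = ρgQH = 999.6·9.81·0.0400·78.85 = 30.93 kW
P_shaft = P_hyd/η = 30.93/0.69 = 44.82 kW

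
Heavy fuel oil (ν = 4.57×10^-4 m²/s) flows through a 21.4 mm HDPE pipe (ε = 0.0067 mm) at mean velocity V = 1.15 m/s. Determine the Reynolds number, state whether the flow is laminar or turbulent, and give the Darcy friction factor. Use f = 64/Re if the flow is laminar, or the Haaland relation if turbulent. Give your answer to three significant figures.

Re = VD/ν = 1.150·0.0214/4.57×10^-4 = 53.9
Re < 2300 → laminar → f = 64/Re = 1.188

Re ≈ 53.9; laminar; f = 64/Re ≈ 1.19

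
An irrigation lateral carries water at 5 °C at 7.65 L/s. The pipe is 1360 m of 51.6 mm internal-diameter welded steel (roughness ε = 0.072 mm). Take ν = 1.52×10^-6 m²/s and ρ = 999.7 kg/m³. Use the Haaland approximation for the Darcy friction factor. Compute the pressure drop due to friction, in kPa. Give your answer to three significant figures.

V = 4Q/(πD²) = 4·0.00765/(π·0.0516²) = 3.658 m/s
Re = VD/ν = 3.658·0.0516/1.52×10^-6 = 1.24×10^5 → turbulent
ε/D = 0.072/51.6 = 0.00140
Haaland: f = 0.02292
h_f = f(L/D)V²/(2g) = 0.02292·(1360/0.0516)·3.658²/(2·9.81) = 412.1 m
Δp = ρg·h_f = 999.7·9.81·412.1 = 4041 kPa

Δp ≈ 4040 kPa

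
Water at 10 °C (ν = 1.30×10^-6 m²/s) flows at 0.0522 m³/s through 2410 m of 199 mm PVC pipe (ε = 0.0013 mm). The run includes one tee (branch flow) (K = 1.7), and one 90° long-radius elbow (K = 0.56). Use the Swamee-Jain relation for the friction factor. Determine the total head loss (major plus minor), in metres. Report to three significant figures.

H_L ≈ 26.2 m

V = 4Q/(πD²) = 1.678 m/s; V²/2g = 0.1436 m
Re = 2.57×10^5, ε/D = 6.53×10^-6 → f = 0.01487 (Swamee-Jain)
Major: h_f = f(L/D)·V²/2g = 0.01487·12111·0.1436 = 25.86 m
Minor: ΣK = 2.26; h_m = ΣK·V²/2g = 0.3245 m
Total H_L = 25.86 + 0.3245 = 26.18 m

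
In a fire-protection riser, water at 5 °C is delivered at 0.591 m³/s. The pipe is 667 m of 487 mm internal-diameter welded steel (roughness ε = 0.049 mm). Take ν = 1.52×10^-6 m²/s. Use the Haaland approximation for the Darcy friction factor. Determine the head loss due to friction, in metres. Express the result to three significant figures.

h_f ≈ 9.36 m

V = 4Q/(πD²) = 4·0.591/(π·0.487²) = 3.173 m/s
Re = VD/ν = 3.173·0.487/1.52×10^-6 = 1.02×10^6 → turbulent
ε/D = 0.049/487 = 1.01×10^-4
Haaland: f = 0.01332
h_f = f(L/D)V²/(2g) = 0.01332·(667/0.487)·3.173²/(2·9.81) = 9.358 m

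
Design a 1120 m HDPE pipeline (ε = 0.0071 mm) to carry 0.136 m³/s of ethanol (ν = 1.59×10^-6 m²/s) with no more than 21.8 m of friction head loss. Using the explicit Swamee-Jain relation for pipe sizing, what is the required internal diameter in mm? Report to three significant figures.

D ≈ 259 mm

Swamee-Jain (Type III): D = 0.66·[ε^1.25·(LQ²/(gh_f))^4.75 + ν·Q^9.4·(L/(gh_f))^5.2]^0.04
LQ²/(gh_f) = 0.09687; L/(gh_f) = 5.237
Term 1 = ε^1.25·(…)^4.75 = 5.60×10^-12; Term 2 = ν·Q^9.4·(…)^5.2 = 6.25×10^-11
D = 0.66·(5.60×10^-12 + 6.25×10^-11)^0.04 = 0.2587 m = 259 mm
Check: V = 2.59 m/s, Re = 4.21×10^5, f = 0.01389, h_f = 20.5 m ≈ 21.8 m ✓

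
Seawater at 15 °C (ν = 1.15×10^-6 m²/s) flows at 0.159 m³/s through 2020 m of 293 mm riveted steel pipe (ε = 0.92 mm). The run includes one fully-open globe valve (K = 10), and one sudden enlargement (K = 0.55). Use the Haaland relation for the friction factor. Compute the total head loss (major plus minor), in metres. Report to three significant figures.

H_L ≈ 55.3 m

V = 4Q/(πD²) = 2.358 m/s; V²/2g = 0.2834 m
Re = 6.01×10^5, ε/D = 0.00314 → f = 0.02675 (Haaland)
Major: h_f = f(L/D)·V²/2g = 0.02675·6894·0.2834 = 52.28 m
Minor: ΣK = 10.6; h_m = ΣK·V²/2g = 2.990 m
Total H_L = 52.28 + 2.990 = 55.27 m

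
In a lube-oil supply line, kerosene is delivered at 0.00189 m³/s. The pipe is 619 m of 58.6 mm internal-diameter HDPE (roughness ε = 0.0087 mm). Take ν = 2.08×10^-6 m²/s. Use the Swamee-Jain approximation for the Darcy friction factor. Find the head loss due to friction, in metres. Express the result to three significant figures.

V = 4Q/(πD²) = 4·0.00189/(π·0.0586²) = 0.7008 m/s
Re = VD/ν = 0.7008·0.0586/2.08×10^-6 = 1.97×10^4 → turbulent
ε/D = 0.0087/58.6 = 1.48×10^-4
Swamee-Jain: f = 0.02626
h_f = f(L/D)V²/(2g) = 0.02626·(619/0.0586)·0.7008²/(2·9.81) = 6.944 m

h_f ≈ 6.94 m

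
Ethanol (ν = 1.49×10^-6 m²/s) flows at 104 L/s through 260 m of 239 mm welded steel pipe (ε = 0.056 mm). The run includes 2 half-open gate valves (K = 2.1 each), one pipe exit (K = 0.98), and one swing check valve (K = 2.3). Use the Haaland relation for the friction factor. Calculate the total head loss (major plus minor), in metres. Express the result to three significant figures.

V = 4Q/(πD²) = 2.318 m/s; V²/2g = 0.2739 m
Re = 3.72×10^5, ε/D = 2.34×10^-4 → f = 0.01599 (Haaland)
Major: h_f = f(L/D)·V²/2g = 0.01599·1088·0.2739 = 4.765 m
Minor: ΣK = 7.48; h_m = ΣK·V²/2g = 2.049 m
Total H_L = 4.765 + 2.049 = 6.813 m

H_L ≈ 6.81 m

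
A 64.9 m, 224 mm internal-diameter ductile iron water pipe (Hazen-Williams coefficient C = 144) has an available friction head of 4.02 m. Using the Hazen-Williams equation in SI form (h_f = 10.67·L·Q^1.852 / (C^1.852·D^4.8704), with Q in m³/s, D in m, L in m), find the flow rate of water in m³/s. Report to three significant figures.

Rearranging: Q = [h_f·C^1.852·D^4.8704 / (10.67·L)]^(1/1.852)
Q = [4.02·144^1.852·0.224^4.8704 / (10.67·64.9)]^0.540 = 0.1747 m³/s

Q ≈ 0.175 m³/s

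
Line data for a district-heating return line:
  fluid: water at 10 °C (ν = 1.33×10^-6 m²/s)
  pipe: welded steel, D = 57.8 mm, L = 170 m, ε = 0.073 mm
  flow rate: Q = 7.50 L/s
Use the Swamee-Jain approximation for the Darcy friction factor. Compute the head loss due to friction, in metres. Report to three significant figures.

V = 4Q/(πD²) = 4·0.00750/(π·0.0578²) = 2.858 m/s
Re = VD/ν = 2.858·0.0578/1.33×10^-6 = 1.24×10^5 → turbulent
ε/D = 0.073/57.8 = 0.00126
Swamee-Jain: f = 0.02283
h_f = f(L/D)V²/(2g) = 0.02283·(170/0.0578)·2.858²/(2·9.81) = 27.96 m

h_f ≈ 28.0 m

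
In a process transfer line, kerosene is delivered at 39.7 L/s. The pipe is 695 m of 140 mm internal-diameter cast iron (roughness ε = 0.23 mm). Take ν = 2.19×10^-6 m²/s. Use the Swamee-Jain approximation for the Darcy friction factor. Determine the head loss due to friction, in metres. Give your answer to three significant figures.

h_f ≈ 39.8 m

V = 4Q/(πD²) = 4·0.0397/(π·0.140²) = 2.579 m/s
Re = VD/ν = 2.579·0.140/2.19×10^-6 = 1.65×10^5 → turbulent
ε/D = 0.23/140 = 0.00164
Swamee-Jain: f = 0.02364
h_f = f(L/D)V²/(2g) = 0.02364·(695/0.140)·2.579²/(2·9.81) = 39.78 m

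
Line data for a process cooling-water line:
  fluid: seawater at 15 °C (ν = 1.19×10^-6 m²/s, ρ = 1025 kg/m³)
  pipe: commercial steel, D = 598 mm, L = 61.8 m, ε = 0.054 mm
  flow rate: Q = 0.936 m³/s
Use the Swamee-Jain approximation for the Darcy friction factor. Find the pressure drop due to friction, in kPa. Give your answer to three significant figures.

V = 4Q/(πD²) = 4·0.936/(π·0.598²) = 3.333 m/s
Re = VD/ν = 3.333·0.598/1.19×10^-6 = 1.67×10^6 → turbulent
ε/D = 0.054/598 = 9.03×10^-5
Swamee-Jain: f = 0.01285
h_f = f(L/D)V²/(2g) = 0.01285·(61.8/0.598)·3.333²/(2·9.81) = 0.7515 m
Δp = ρg·h_f = 1025·9.81·0.7515 = 7.557 kPa

Δp ≈ 7.56 kPa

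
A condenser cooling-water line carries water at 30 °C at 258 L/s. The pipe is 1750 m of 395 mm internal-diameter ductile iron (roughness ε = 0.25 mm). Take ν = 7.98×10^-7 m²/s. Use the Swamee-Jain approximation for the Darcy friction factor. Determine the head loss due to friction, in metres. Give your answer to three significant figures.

V = 4Q/(πD²) = 4·0.258/(π·0.395²) = 2.105 m/s
Re = VD/ν = 2.105·0.395/7.98×10^-7 = 1.04×10^6 → turbulent
ε/D = 0.25/395 = 6.33×10^-4
Swamee-Jain: f = 0.01812
h_f = f(L/D)V²/(2g) = 0.01812·(1750/0.395)·2.105²/(2·9.81) = 18.14 m

h_f ≈ 18.1 m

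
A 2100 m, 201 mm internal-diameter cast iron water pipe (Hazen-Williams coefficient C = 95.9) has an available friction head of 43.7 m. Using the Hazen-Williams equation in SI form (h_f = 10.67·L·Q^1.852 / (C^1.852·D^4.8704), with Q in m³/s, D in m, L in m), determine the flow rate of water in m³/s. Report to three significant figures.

Rearranging: Q = [h_f·C^1.852·D^4.8704 / (10.67·L)]^(1/1.852)
Q = [43.7·95.9^1.852·0.201^4.8704 / (10.67·2100)]^0.540 = 0.04854 m³/s

Q ≈ 0.0485 m³/s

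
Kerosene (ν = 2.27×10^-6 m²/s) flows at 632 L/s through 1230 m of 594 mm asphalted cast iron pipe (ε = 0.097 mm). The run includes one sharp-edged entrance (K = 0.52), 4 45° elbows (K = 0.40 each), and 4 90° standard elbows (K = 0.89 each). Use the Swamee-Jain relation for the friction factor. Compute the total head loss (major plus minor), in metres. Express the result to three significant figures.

H_L ≈ 9.69 m

V = 4Q/(πD²) = 2.281 m/s; V²/2g = 0.2651 m
Re = 5.97×10^5, ε/D = 1.63×10^-4 → f = 0.01491 (Swamee-Jain)
Major: h_f = f(L/D)·V²/2g = 0.01491·2071·0.2651 = 8.187 m
Minor: ΣK = 5.68; h_m = ΣK·V²/2g = 1.506 m
Total H_L = 8.187 + 1.506 = 9.693 m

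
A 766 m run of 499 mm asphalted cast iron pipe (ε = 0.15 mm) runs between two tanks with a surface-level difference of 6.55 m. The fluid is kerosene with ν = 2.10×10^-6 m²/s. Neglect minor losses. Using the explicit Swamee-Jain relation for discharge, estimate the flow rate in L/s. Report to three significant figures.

Q ≈ 445 L/s

Swamee-Jain (Type II): Q = -0.965·√(gD⁵h_f/L)·ln[ε/(3.7D) + √(3.17ν²L/(gD³h_f))]
√(gD⁵h_f/L) = √(9.81·0.499⁵·6.55/766) = 0.05094
ε/(3.7D) = 8.12×10^-5; √(3.17ν²L/(gD³h_f)) = 3.66×10^-5
Q = -0.965·0.05094·ln(1.179×10^-4) = 0.4447 m³/s
Check: V = 2.27 m/s, Re = 5.40×10^5, f = 0.01629, h_f = 6.59 m ≈ 6.55 m ✓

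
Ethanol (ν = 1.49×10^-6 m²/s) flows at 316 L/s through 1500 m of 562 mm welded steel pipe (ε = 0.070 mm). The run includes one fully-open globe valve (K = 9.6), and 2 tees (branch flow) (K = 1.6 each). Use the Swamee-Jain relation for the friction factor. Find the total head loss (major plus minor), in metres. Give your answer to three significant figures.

H_L ≈ 4.33 m

V = 4Q/(πD²) = 1.274 m/s; V²/2g = 0.08271 m
Re = 4.80×10^5, ε/D = 1.25×10^-4 → f = 0.01481 (Swamee-Jain)
Major: h_f = f(L/D)·V²/2g = 0.01481·2669·0.08271 = 3.269 m
Minor: ΣK = 12.8; h_m = ΣK·V²/2g = 1.059 m
Total H_L = 3.269 + 1.059 = 4.328 m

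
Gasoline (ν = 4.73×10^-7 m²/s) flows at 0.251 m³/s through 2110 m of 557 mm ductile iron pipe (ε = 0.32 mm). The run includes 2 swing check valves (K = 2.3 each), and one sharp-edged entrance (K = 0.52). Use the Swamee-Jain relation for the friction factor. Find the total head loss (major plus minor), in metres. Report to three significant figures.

H_L ≈ 3.90 m

V = 4Q/(πD²) = 1.030 m/s; V²/2g = 0.05408 m
Re = 1.21×10^6, ε/D = 5.75×10^-4 → f = 0.01770 (Swamee-Jain)
Major: h_f = f(L/D)·V²/2g = 0.01770·3788·0.05408 = 3.626 m
Minor: ΣK = 5.12; h_m = ΣK·V²/2g = 0.2769 m
Total H_L = 3.626 + 0.2769 = 3.903 m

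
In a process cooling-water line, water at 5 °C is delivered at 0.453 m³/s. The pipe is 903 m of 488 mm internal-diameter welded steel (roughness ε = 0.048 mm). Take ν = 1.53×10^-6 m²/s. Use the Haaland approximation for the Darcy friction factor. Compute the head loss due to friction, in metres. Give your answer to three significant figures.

V = 4Q/(πD²) = 4·0.453/(π·0.488²) = 2.422 m/s
Re = VD/ν = 2.422·0.488/1.53×10^-6 = 7.72×10^5 → turbulent
ε/D = 0.048/488 = 9.84×10^-5
Haaland: f = 0.01361
h_f = f(L/D)V²/(2g) = 0.01361·(903/0.488)·2.422²/(2·9.81) = 7.528 m

h_f ≈ 7.53 m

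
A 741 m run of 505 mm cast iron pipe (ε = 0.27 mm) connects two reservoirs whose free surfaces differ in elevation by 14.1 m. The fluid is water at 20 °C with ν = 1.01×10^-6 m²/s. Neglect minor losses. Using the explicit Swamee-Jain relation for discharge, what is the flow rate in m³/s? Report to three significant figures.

Q ≈ 0.662 m³/s

Swamee-Jain (Type II): Q = -0.965·√(gD⁵h_f/L)·ln[ε/(3.7D) + √(3.17ν²L/(gD³h_f))]
√(gD⁵h_f/L) = √(9.81·0.505⁵·14.1/741) = 0.07830
ε/(3.7D) = 1.45×10^-4; √(3.17ν²L/(gD³h_f)) = 1.16×10^-5
Q = -0.965·0.07830·ln(1.561×10^-4) = 0.6623 m³/s
Check: V = 3.31 m/s, Re = 1.65×10^6, f = 0.01733, h_f = 14.2 m ≈ 14.1 m ✓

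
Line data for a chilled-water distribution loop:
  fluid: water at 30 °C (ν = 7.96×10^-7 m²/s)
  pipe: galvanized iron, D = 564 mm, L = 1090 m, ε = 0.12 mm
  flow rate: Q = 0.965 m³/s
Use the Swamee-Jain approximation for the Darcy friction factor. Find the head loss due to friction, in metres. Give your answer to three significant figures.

h_f ≈ 21.1 m

V = 4Q/(πD²) = 4·0.965/(π·0.564²) = 3.863 m/s
Re = VD/ν = 3.863·0.564/7.96×10^-7 = 2.74×10^6 → turbulent
ε/D = 0.12/564 = 2.13×10^-4
Swamee-Jain: f = 0.01434
h_f = f(L/D)V²/(2g) = 0.01434·(1090/0.564)·3.863²/(2·9.81) = 21.07 m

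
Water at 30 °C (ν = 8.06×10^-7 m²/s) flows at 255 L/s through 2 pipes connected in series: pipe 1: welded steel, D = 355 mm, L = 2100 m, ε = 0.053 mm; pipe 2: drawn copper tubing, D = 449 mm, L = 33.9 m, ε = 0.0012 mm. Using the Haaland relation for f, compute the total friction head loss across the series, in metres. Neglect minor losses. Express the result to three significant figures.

H ≈ 27.9 m

Pipe 1: V = 2.576 m/s, Re = 1.13×10^6, ε/D = 1.49×10^-4, f = 0.01389, h_1 = f(L/D)V²/2g = 27.80 m
Pipe 2: V = 1.610 m/s, Re = 8.97×10^5, ε/D = 2.67×10^-6, f = 0.01184, h_2 = f(L/D)V²/2g = 0.1182 m
Series → Q common, losses add: H = Σh = 27.92 m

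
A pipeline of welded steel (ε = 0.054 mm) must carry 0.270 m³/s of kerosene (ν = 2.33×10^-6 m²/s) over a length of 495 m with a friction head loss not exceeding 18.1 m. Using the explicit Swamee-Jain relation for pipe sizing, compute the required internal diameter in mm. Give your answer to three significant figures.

Swamee-Jain (Type III): D = 0.66·[ε^1.25·(LQ²/(gh_f))^4.75 + ν·Q^9.4·(L/(gh_f))^5.2]^0.04
LQ²/(gh_f) = 0.2032; L/(gh_f) = 2.788
Term 1 = ε^1.25·(…)^4.75 = 2.39×10^-9; Term 2 = ν·Q^9.4·(…)^5.2 = 2.18×10^-9
D = 0.66·(2.39×10^-9 + 2.18×10^-9)^0.04 = 0.3061 m = 306 mm
Check: V = 3.67 m/s, Re = 4.82×10^5, f = 0.01534, h_f = 17.0 m ≈ 18.1 m ✓

D ≈ 306 mm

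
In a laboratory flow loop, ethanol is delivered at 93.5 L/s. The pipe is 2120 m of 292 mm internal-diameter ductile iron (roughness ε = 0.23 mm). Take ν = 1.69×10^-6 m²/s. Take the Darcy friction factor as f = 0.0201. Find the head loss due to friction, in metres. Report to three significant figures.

V = 4Q/(πD²) = 4·0.0935/(π·0.292²) = 1.396 m/s
h_f = f(L/D)V²/(2g) = 0.02010·(2120/0.292)·1.396²/(2·9.81) = 14.50 m

h_f ≈ 14.5 m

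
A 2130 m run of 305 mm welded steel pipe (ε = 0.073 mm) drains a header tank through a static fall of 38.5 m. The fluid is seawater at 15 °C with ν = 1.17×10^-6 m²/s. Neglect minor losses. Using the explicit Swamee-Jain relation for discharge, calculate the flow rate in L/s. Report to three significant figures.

Q ≈ 194 L/s

Swamee-Jain (Type II): Q = -0.965·√(gD⁵h_f/L)·ln[ε/(3.7D) + √(3.17ν²L/(gD³h_f))]
√(gD⁵h_f/L) = √(9.81·0.305⁵·38.5/2130) = 0.02163
ε/(3.7D) = 6.47×10^-5; √(3.17ν²L/(gD³h_f)) = 2.94×10^-5
Q = -0.965·0.02163·ln(9.406×10^-5) = 0.1936 m³/s
Check: V = 2.65 m/s, Re = 6.91×10^5, f = 0.01551, h_f = 38.7 m ≈ 38.5 m ✓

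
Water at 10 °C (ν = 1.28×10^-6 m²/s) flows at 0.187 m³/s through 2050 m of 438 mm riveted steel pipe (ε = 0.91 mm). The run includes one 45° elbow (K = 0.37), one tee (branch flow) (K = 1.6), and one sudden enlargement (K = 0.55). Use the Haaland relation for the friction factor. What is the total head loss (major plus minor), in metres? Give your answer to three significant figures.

H_L ≈ 9.04 m

V = 4Q/(πD²) = 1.241 m/s; V²/2g = 0.07851 m
Re = 4.25×10^5, ε/D = 0.00208 → f = 0.02408 (Haaland)
Major: h_f = f(L/D)·V²/2g = 0.02408·4680·0.07851 = 8.846 m
Minor: ΣK = 2.52; h_m = ΣK·V²/2g = 0.1978 m
Total H_L = 8.846 + 0.1978 = 9.044 m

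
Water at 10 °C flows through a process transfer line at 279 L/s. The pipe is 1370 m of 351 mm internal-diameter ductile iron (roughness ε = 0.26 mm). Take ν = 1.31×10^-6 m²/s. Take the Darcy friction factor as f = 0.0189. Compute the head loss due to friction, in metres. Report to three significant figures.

h_f ≈ 31.3 m

V = 4Q/(πD²) = 4·0.279/(π·0.351²) = 2.883 m/s
h_f = f(L/D)V²/(2g) = 0.01890·(1370/0.351)·2.883²/(2·9.81) = 31.26 m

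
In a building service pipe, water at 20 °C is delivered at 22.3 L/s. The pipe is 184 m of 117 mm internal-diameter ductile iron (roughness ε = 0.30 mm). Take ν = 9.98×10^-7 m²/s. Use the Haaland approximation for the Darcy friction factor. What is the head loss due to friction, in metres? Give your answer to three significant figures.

V = 4Q/(πD²) = 4·0.0223/(π·0.117²) = 2.074 m/s
Re = VD/ν = 2.074·0.117/9.98×10^-7 = 2.43×10^5 → turbulent
ε/D = 0.30/117 = 0.00256
Haaland: f = 0.02565
h_f = f(L/D)V²/(2g) = 0.02565·(184/0.117)·2.074²/(2·9.81) = 8.845 m

h_f ≈ 8.84 m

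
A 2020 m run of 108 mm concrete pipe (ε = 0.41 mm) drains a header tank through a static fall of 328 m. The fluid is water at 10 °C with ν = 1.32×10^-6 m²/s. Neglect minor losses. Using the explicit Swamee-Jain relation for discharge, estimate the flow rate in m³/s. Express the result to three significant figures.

Swamee-Jain (Type II): Q = -0.965·√(gD⁵h_f/L)·ln[ε/(3.7D) + √(3.17ν²L/(gD³h_f))]
√(gD⁵h_f/L) = √(9.81·0.108⁵·328/2020) = 0.004838
ε/(3.7D) = 0.00103; √(3.17ν²L/(gD³h_f)) = 5.25×10^-5
Q = -0.965·0.004838·ln(0.001078) = 0.03190 m³/s
Check: V = 3.48 m/s, Re = 2.85×10^5, f = 0.02854, h_f = 330 m ≈ 328 m ✓

Q ≈ 0.0319 m³/s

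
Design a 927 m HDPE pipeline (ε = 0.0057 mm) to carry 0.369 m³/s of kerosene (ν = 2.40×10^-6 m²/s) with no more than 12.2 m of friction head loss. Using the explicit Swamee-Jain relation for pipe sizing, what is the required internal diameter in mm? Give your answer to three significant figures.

Swamee-Jain (Type III): D = 0.66·[ε^1.25·(LQ²/(gh_f))^4.75 + ν·Q^9.4·(L/(gh_f))^5.2]^0.04
LQ²/(gh_f) = 1.055; L/(gh_f) = 7.746
Term 1 = ε^1.25·(…)^4.75 = 3.59×10^-7; Term 2 = ν·Q^9.4·(…)^5.2 = 8.58×10^-6
D = 0.66·(3.59×10^-7 + 8.58×10^-6)^0.04 = 0.4146 m = 415 mm
Check: V = 2.73 m/s, Re = 4.72×10^5, f = 0.01344, h_f = 11.4 m ≈ 12.2 m ✓

D ≈ 415 mm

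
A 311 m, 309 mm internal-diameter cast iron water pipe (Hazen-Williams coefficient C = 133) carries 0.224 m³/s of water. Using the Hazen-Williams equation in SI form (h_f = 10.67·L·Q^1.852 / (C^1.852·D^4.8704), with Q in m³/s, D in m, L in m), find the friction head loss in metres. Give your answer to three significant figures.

h_f ≈ 7.38 m

h_f = 10.67·311·0.224^1.852 / (133^1.852·0.309^4.8704) = 7.384 m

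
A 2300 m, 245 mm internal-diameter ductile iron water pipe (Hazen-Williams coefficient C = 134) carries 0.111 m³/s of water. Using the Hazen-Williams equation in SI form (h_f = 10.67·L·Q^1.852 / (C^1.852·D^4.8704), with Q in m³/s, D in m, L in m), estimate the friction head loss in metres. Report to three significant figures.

h_f ≈ 45.4 m

h_f = 10.67·2300·0.111^1.852 / (134^1.852·0.245^4.8704) = 45.44 m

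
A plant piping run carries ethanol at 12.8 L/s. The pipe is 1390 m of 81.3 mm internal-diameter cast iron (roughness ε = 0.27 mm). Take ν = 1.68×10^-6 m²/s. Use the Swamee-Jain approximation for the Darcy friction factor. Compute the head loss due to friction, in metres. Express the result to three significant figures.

V = 4Q/(πD²) = 4·0.0128/(π·0.0813²) = 2.466 m/s
Re = VD/ν = 2.466·0.0813/1.68×10^-6 = 1.19×10^5 → turbulent
ε/D = 0.27/81.3 = 0.00332
Swamee-Jain: f = 0.02819
h_f = f(L/D)V²/(2g) = 0.02819·(1390/0.0813)·2.466²/(2·9.81) = 149.4 m

h_f ≈ 149 m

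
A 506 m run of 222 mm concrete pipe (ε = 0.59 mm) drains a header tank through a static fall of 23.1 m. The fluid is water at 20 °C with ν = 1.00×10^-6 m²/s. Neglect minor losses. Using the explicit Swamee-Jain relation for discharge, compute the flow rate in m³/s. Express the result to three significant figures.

Q ≈ 0.108 m³/s

Swamee-Jain (Type II): Q = -0.965·√(gD⁵h_f/L)·ln[ε/(3.7D) + √(3.17ν²L/(gD³h_f))]
√(gD⁵h_f/L) = √(9.81·0.222⁵·23.1/506) = 0.01554
ε/(3.7D) = 7.18×10^-4; √(3.17ν²L/(gD³h_f)) = 2.54×10^-5
Q = -0.965·0.01554·ln(7.437×10^-4) = 0.1080 m³/s
Check: V = 2.79 m/s, Re = 6.20×10^5, f = 0.02563, h_f = 23.2 m ≈ 23.1 m ✓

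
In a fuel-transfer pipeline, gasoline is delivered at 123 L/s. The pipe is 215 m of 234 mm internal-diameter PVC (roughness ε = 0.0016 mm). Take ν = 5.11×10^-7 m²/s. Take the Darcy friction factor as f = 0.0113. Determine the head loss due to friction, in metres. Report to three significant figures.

h_f ≈ 4.33 m

V = 4Q/(πD²) = 4·0.123/(π·0.234²) = 2.860 m/s
h_f = f(L/D)V²/(2g) = 0.01130·(215/0.234)·2.860²/(2·9.81) = 4.329 m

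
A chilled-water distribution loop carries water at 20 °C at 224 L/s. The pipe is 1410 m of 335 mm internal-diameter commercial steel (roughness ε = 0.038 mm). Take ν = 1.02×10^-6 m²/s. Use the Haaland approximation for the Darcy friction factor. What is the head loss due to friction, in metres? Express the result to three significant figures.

h_f ≈ 19.0 m

V = 4Q/(πD²) = 4·0.224/(π·0.335²) = 2.541 m/s
Re = VD/ν = 2.541·0.335/1.02×10^-6 = 8.35×10^5 → turbulent
ε/D = 0.038/335 = 1.13×10^-4
Haaland: f = 0.01372
h_f = f(L/D)V²/(2g) = 0.01372·(1410/0.335)·2.541²/(2·9.81) = 19.00 m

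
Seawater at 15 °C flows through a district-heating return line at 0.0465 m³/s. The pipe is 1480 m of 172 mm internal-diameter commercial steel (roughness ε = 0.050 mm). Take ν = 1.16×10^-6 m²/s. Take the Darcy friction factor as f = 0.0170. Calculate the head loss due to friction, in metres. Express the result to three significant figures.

h_f ≈ 29.9 m

V = 4Q/(πD²) = 4·0.0465/(π·0.172²) = 2.001 m/s
h_f = f(L/D)V²/(2g) = 0.01700·(1480/0.172)·2.001²/(2·9.81) = 29.86 m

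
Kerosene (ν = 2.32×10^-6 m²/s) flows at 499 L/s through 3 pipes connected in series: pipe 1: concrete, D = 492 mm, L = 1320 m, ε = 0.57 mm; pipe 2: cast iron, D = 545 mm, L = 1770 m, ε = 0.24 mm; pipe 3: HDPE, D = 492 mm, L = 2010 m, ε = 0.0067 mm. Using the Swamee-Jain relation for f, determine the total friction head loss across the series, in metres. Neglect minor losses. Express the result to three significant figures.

H ≈ 51.7 m

Pipe 1: V = 2.625 m/s, Re = 5.57×10^5, ε/D = 0.00116, f = 0.02096, h_1 = f(L/D)V²/2g = 19.74 m
Pipe 2: V = 2.139 m/s, Re = 5.02×10^5, ε/D = 4.40×10^-4, f = 0.01739, h_2 = f(L/D)V²/2g = 13.17 m
Pipe 3: V = 2.625 m/s, Re = 5.57×10^5, ε/D = 1.36×10^-5, f = 0.01308, h_3 = f(L/D)V²/2g = 18.76 m
Series → Q common, losses add: H = Σh = 51.67 m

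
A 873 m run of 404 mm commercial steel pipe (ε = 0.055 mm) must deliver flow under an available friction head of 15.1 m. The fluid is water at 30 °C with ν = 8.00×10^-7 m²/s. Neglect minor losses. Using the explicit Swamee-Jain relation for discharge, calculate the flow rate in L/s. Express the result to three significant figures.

Q ≈ 408 L/s

Swamee-Jain (Type II): Q = -0.965·√(gD⁵h_f/L)·ln[ε/(3.7D) + √(3.17ν²L/(gD³h_f))]
√(gD⁵h_f/L) = √(9.81·0.404⁵·15.1/873) = 0.04273
ε/(3.7D) = 3.68×10^-5; √(3.17ν²L/(gD³h_f)) = 1.35×10^-5
Q = -0.965·0.04273·ln(5.026×10^-5) = 0.4082 m³/s
Check: V = 3.18 m/s, Re = 1.61×10^6, f = 0.01361, h_f = 15.2 m ≈ 15.1 m ✓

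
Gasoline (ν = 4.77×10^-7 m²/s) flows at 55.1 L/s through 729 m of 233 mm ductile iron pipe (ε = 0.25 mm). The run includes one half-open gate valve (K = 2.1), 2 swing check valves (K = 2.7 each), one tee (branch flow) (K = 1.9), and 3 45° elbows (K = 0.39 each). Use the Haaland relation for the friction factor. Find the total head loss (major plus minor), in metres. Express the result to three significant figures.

H_L ≈ 6.34 m

V = 4Q/(πD²) = 1.292 m/s; V²/2g = 0.08511 m
Re = 6.31×10^5, ε/D = 0.00107 → f = 0.02041 (Haaland)
Major: h_f = f(L/D)·V²/2g = 0.02041·3129·0.08511 = 5.436 m
Minor: ΣK = 10.6; h_m = ΣK·V²/2g = 0.8997 m
Total H_L = 5.436 + 0.8997 = 6.336 m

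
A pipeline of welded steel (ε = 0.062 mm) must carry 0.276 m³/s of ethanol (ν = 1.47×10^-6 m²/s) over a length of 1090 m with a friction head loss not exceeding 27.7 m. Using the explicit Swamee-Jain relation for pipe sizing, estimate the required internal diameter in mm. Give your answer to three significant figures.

Swamee-Jain (Type III): D = 0.66·[ε^1.25·(LQ²/(gh_f))^4.75 + ν·Q^9.4·(L/(gh_f))^5.2]^0.04
LQ²/(gh_f) = 0.3056; L/(gh_f) = 4.011
Term 1 = ε^1.25·(…)^4.75 = 1.97×10^-8; Term 2 = ν·Q^9.4·(…)^5.2 = 1.12×10^-8
D = 0.66·(1.97×10^-8 + 1.12×10^-8)^0.04 = 0.3305 m = 330 mm
Check: V = 3.22 m/s, Re = 7.23×10^5, f = 0.01495, h_f = 26.0 m ≈ 27.7 m ✓

D ≈ 330 mm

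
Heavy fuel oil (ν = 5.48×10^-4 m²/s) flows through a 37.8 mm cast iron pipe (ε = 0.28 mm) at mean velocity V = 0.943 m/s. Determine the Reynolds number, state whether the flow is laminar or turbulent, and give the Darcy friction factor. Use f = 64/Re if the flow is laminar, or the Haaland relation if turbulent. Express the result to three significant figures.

Re = VD/ν = 0.9430·0.0378/5.48×10^-4 = 65.0
Re < 2300 → laminar → f = 64/Re = 0.9839

Re ≈ 65.0; laminar; f = 64/Re ≈ 0.984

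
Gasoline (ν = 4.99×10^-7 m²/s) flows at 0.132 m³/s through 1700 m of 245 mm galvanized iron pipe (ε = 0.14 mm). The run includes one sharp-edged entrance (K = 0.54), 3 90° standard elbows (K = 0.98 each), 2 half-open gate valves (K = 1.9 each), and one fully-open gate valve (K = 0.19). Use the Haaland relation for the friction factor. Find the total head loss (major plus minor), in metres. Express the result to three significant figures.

V = 4Q/(πD²) = 2.800 m/s; V²/2g = 0.3996 m
Re = 1.37×10^6, ε/D = 5.71×10^-4 → f = 0.01754 (Haaland)
Major: h_f = f(L/D)·V²/2g = 0.01754·6939·0.3996 = 48.63 m
Minor: ΣK = 7.47; h_m = ΣK·V²/2g = 2.985 m
Total H_L = 48.63 + 2.985 = 51.61 m

H_L ≈ 51.6 m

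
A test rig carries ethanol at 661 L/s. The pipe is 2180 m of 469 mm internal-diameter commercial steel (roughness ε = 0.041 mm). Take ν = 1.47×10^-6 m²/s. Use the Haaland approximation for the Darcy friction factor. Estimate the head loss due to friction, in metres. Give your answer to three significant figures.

h_f ≈ 44.8 m

V = 4Q/(πD²) = 4·0.661/(π·0.469²) = 3.826 m/s
Re = VD/ν = 3.826·0.469/1.47×10^-6 = 1.22×10^6 → turbulent
ε/D = 0.041/469 = 8.74×10^-5
Haaland: f = 0.01292
h_f = f(L/D)V²/(2g) = 0.01292·(2180/0.469)·3.826²/(2·9.81) = 44.82 m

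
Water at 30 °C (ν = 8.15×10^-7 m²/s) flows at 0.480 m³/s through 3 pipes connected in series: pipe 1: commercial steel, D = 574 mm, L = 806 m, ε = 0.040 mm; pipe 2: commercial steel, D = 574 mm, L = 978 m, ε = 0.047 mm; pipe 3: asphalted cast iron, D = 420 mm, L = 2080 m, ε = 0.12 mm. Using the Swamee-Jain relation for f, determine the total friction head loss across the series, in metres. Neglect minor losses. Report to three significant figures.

H ≈ 53.4 m

Pipe 1: V = 1.855 m/s, Re = 1.31×10^6, ε/D = 6.97×10^-5, f = 0.01272, h_1 = f(L/D)V²/2g = 3.131 m
Pipe 2: V = 1.855 m/s, Re = 1.31×10^6, ε/D = 8.19×10^-5, f = 0.01293, h_2 = f(L/D)V²/2g = 3.864 m
Pipe 3: V = 3.465 m/s, Re = 1.79×10^6, ε/D = 2.86×10^-4, f = 0.01530, h_3 = f(L/D)V²/2g = 46.36 m
Series → Q common, losses add: H = Σh = 53.36 m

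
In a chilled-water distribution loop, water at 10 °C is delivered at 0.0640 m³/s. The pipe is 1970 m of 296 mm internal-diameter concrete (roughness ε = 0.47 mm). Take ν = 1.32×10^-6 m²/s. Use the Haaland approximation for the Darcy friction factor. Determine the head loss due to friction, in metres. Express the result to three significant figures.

V = 4Q/(πD²) = 4·0.0640/(π·0.296²) = 0.9301 m/s
Re = VD/ν = 0.9301·0.296/1.32×10^-6 = 2.09×10^5 → turbulent
ε/D = 0.47/296 = 0.00159
Haaland: f = 0.02297
h_f = f(L/D)V²/(2g) = 0.02297·(1970/0.296)·0.9301²/(2·9.81) = 6.740 m

h_f ≈ 6.74 m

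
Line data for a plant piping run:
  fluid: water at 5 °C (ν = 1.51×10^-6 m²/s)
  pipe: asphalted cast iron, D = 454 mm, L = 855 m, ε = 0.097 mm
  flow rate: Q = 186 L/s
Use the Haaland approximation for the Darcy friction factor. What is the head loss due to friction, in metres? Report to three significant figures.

h_f ≈ 2.02 m

V = 4Q/(πD²) = 4·0.186/(π·0.454²) = 1.149 m/s
Re = VD/ν = 1.149·0.454/1.51×10^-6 = 3.45×10^5 → turbulent
ε/D = 0.097/454 = 2.14×10^-4
Haaland: f = 0.01593
h_f = f(L/D)V²/(2g) = 0.01593·(855/0.454)·1.149²/(2·9.81) = 2.019 m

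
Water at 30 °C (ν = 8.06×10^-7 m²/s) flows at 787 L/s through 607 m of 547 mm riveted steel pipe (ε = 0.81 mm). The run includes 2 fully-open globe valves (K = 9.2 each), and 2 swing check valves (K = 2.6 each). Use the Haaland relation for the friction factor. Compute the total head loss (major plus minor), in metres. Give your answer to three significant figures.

V = 4Q/(πD²) = 3.349 m/s; V²/2g = 0.5716 m
Re = 2.27×10^6, ε/D = 0.00148 → f = 0.02179 (Haaland)
Major: h_f = f(L/D)·V²/2g = 0.02179·1110·0.5716 = 13.82 m
Minor: ΣK = 23.6; h_m = ΣK·V²/2g = 13.49 m
Total H_L = 13.82 + 13.49 = 27.31 m

H_L ≈ 27.3 m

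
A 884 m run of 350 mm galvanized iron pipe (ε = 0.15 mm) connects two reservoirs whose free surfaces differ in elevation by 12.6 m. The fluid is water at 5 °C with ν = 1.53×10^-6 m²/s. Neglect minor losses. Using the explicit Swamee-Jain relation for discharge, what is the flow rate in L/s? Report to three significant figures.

Q ≈ 230 L/s

Swamee-Jain (Type II): Q = -0.965·√(gD⁵h_f/L)·ln[ε/(3.7D) + √(3.17ν²L/(gD³h_f))]
√(gD⁵h_f/L) = √(9.81·0.350⁵·12.6/884) = 0.02710
ε/(3.7D) = 1.16×10^-4; √(3.17ν²L/(gD³h_f)) = 3.52×10^-5
Q = -0.965·0.02710·ln(1.510×10^-4) = 0.2301 m³/s
Check: V = 2.39 m/s, Re = 5.47×10^5, f = 0.01723, h_f = 12.7 m ≈ 12.6 m ✓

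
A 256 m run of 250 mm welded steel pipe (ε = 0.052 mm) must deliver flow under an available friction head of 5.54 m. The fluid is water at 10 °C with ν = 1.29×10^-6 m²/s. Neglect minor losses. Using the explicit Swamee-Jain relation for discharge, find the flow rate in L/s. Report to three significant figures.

Q ≈ 129 L/s

Swamee-Jain (Type II): Q = -0.965·√(gD⁵h_f/L)·ln[ε/(3.7D) + √(3.17ν²L/(gD³h_f))]
√(gD⁵h_f/L) = √(9.81·0.250⁵·5.54/256) = 0.01440
ε/(3.7D) = 5.62×10^-5; √(3.17ν²L/(gD³h_f)) = 3.99×10^-5
Q = -0.965·0.01440·ln(9.609×10^-5) = 0.1285 m³/s
Check: V = 2.62 m/s, Re = 5.07×10^5, f = 0.01557, h_f = 5.57 m ≈ 5.54 m ✓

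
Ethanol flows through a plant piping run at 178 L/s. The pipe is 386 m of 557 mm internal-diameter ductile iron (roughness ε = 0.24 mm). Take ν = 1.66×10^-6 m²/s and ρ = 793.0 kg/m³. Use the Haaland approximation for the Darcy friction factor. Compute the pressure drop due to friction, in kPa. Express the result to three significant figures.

Δp ≈ 2.63 kPa

V = 4Q/(πD²) = 4·0.178/(π·0.557²) = 0.7305 m/s
Re = VD/ν = 0.7305·0.557/1.66×10^-6 = 2.45×10^5 → turbulent
ε/D = 0.24/557 = 4.31×10^-4
Haaland: f = 0.01794
h_f = f(L/D)V²/(2g) = 0.01794·(386/0.557)·0.7305²/(2·9.81) = 0.3381 m
Δp = ρg·h_f = 793.0·9.81·0.3381 = 2.630 kPa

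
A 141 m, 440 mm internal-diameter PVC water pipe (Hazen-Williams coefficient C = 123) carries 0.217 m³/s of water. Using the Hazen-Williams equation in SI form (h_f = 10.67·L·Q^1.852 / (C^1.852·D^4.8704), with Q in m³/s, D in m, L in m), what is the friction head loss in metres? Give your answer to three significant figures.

h_f = 10.67·141·0.217^1.852 / (123^1.852·0.440^4.8704) = 0.6524 m

h_f ≈ 0.652 m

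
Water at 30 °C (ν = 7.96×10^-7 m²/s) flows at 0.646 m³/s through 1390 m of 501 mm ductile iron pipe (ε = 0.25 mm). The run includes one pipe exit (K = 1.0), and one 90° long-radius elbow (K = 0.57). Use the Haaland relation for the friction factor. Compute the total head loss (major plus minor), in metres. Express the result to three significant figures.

V = 4Q/(πD²) = 3.277 m/s; V²/2g = 0.5473 m
Re = 2.06×10^6, ε/D = 4.99×10^-4 → f = 0.01694 (Haaland)
Major: h_f = f(L/D)·V²/2g = 0.01694·2774·0.5473 = 25.73 m
Minor: ΣK = 1.57; h_m = ΣK·V²/2g = 0.8593 m
Total H_L = 25.73 + 0.8593 = 26.59 m

H_L ≈ 26.6 m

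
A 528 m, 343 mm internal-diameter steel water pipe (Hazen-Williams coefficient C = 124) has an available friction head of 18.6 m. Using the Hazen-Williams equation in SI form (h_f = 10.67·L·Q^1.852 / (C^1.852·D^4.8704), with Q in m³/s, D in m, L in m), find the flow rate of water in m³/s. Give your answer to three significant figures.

Q ≈ 0.340 m³/s

Rearranging: Q = [h_f·C^1.852·D^4.8704 / (10.67·L)]^(1/1.852)
Q = [18.6·124^1.852·0.343^4.8704 / (10.67·528)]^0.540 = 0.3401 m³/s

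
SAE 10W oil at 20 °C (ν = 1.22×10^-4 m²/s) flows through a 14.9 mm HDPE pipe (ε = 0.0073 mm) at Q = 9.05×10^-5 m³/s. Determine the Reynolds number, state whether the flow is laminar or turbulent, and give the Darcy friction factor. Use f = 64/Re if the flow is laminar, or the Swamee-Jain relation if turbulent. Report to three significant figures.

V = 4Q/(πD²) = 0.5190 m/s
Re = VD/ν = 0.5190·0.0149/1.22×10^-4 = 63.4
Re < 2300 → laminar → f = 64/Re = 1.010

Re ≈ 63.4; laminar; f = 64/Re ≈ 1.01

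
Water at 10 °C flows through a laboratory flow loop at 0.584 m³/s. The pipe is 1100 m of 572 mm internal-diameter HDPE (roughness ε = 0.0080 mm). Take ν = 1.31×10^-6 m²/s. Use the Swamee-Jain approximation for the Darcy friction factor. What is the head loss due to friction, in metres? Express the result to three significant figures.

h_f ≈ 6.05 m

V = 4Q/(πD²) = 4·0.584/(π·0.572²) = 2.273 m/s
Re = VD/ν = 2.273·0.572/1.31×10^-6 = 9.92×10^5 → turbulent
ε/D = 0.0080/572 = 1.40×10^-5
Swamee-Jain: f = 0.01196
h_f = f(L/D)V²/(2g) = 0.01196·(1100/0.572)·2.273²/(2·9.81) = 6.055 m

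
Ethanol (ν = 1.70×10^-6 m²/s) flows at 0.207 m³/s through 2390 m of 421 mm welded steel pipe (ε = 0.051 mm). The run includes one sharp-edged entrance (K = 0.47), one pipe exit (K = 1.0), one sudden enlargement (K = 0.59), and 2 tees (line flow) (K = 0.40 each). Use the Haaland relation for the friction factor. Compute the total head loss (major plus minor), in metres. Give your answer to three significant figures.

H_L ≈ 9.93 m

V = 4Q/(πD²) = 1.487 m/s; V²/2g = 0.1127 m
Re = 3.68×10^5, ε/D = 1.21×10^-4 → f = 0.01501 (Haaland)
Major: h_f = f(L/D)·V²/2g = 0.01501·5677·0.1127 = 9.607 m
Minor: ΣK = 2.86; h_m = ΣK·V²/2g = 0.3223 m
Total H_L = 9.607 + 0.3223 = 9.929 m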